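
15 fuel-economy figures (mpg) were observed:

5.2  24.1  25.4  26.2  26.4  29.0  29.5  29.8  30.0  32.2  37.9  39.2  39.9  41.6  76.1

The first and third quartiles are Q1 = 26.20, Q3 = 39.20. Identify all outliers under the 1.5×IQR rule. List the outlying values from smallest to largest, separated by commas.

IQR = Q3 − Q1 = 39.20 − 26.20 = 13.00.
Lower fence = Q1 − 1.5·IQR = 26.20 − 19.50 = 6.70.
Upper fence = Q3 + 1.5·IQR = 39.20 + 19.50 = 58.70.
5.2 < 6.70 → outlier.
76.1 > 58.70 → outlier.
All remaining values lie within [6.70, 58.70].

5.2, 76.1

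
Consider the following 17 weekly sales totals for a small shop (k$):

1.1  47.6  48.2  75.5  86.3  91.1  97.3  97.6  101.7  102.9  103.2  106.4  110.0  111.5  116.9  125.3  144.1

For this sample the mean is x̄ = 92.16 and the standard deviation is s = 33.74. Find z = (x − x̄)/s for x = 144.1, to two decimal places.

z = (144.1 − 92.16) / 33.74 = 1.54.

1.54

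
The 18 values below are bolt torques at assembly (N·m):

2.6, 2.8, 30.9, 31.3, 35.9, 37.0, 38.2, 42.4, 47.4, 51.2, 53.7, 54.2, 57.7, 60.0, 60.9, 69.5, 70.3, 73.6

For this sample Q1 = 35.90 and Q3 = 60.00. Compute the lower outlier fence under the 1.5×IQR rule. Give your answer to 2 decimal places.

-0.25

IQR = Q3 − Q1 = 60.00 − 35.90 = 24.10.
Lower fence = Q1 − 1.5·IQR = 35.90 − 36.15 = -0.25.
Upper fence = Q3 + 1.5·IQR = 60.00 + 36.15 = 96.15.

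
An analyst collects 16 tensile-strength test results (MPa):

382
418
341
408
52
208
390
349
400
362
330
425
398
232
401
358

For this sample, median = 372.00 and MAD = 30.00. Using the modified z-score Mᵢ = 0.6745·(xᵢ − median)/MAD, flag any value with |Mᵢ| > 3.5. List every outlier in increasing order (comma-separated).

52, 208

|Mᵢ| > 3.5 ⇔ |xᵢ − 372.00| > 3.5·30.00/0.6745 = 155.67.
So outliers lie outside [216.33, 527.67].
52: M = -7.19 → outlier.
208: M = -3.69 → outlier.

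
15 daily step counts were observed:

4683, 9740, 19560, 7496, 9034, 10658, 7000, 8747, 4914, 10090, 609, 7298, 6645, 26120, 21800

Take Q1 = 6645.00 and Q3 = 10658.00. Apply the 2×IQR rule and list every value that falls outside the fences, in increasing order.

19560, 21800, 26120

IQR = Q3 − Q1 = 10658.00 − 6645.00 = 4013.00.
Lower fence = Q1 − 2·IQR = 6645.00 − 8026.00 = -1381.00.
Upper fence = Q3 + 2·IQR = 10658.00 + 8026.00 = 18684.00.
19560 > 18684.00 → outlier.
21800 > 18684.00 → outlier.
26120 > 18684.00 → outlier.
All remaining values lie within [-1381.00, 18684.00].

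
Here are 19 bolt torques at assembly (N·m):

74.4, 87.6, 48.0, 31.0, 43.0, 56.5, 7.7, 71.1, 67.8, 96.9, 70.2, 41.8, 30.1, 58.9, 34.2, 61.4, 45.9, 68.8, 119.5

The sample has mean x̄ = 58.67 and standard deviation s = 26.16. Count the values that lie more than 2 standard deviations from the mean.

Cutoffs: x̄ ± 2s = [6.35, 110.99].
Outside the cutoffs: 119.5.

1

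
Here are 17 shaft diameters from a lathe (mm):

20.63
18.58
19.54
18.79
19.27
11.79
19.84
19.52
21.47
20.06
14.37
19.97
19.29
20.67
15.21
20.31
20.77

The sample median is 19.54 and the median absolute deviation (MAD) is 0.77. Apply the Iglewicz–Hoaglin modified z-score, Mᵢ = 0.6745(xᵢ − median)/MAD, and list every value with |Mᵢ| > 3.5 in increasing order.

|Mᵢ| > 3.5 ⇔ |xᵢ − 19.54| > 3.5·0.77/0.6745 = 4.00.
So outliers lie outside [15.54, 23.54].
11.79: M = -6.79 → outlier.
14.37: M = -4.53 → outlier.
15.21: M = -3.79 → outlier.

11.79, 14.37, 15.21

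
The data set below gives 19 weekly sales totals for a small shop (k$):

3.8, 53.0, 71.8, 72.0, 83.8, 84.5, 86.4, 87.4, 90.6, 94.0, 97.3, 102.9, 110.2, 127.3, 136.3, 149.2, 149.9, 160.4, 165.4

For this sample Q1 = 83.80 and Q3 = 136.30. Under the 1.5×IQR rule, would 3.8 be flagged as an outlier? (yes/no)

IQR = Q3 − Q1 = 136.30 − 83.80 = 52.50.
Lower fence = Q1 − 1.5·IQR = 83.80 − 78.75 = 5.05.
Upper fence = Q3 + 1.5·IQR = 136.30 + 78.75 = 215.05.
3.8 lies below the lower fence.

yes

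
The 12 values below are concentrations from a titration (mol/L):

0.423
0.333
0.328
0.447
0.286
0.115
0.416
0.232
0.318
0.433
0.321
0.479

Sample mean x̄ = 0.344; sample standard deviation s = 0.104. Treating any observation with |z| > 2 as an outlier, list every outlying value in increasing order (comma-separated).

0.115

Cutoffs at x̄ ± 2s: 0.344 ± 2·0.104 = [0.136, 0.552].
0.115: z = -2.20, |z| > 2 → outlier.
Every other value lies within [0.136, 0.552].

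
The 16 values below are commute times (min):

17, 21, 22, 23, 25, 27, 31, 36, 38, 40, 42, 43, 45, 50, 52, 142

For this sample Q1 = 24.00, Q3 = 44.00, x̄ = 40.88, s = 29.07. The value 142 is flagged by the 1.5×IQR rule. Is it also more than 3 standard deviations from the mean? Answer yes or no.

yes

z = (142 − 40.88) / 29.07 = 3.48.
|z| = 3.48 > 3.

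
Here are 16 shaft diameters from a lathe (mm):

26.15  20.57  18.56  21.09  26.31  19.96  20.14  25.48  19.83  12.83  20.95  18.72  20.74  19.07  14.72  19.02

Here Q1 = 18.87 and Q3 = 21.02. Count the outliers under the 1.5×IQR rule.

IQR = 2.15; fences at 18.87 − 3.225 = 15.645 and 21.02 + 3.225 = 24.245.
Outside the cutoffs: 12.83, 14.72, 25.48, 26.15, 26.31.

5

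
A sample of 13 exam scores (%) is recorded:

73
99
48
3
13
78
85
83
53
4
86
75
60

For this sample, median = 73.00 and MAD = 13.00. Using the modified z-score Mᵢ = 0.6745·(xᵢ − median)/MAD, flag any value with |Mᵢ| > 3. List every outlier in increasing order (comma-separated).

3, 4, 13

|Mᵢ| > 3 ⇔ |xᵢ − 73.00| > 3·13.00/0.6745 = 57.82.
So outliers lie outside [15.18, 130.82].
3: M = -3.63 → outlier.
4: M = -3.58 → outlier.
13: M = -3.11 → outlier.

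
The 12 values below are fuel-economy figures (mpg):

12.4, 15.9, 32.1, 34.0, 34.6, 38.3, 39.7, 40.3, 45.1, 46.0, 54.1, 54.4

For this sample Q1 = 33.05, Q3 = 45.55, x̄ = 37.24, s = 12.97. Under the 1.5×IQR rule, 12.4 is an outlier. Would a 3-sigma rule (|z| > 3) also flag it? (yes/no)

z = (12.4 − 37.24) / 12.97 = -1.92.
|z| = 1.92 ≤ 3.

no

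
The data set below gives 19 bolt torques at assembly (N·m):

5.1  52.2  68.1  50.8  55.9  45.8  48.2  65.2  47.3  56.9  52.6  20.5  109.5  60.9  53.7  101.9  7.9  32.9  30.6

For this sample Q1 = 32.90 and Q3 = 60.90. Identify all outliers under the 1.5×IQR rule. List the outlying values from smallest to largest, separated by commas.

109.5

IQR = Q3 − Q1 = 60.90 − 32.90 = 28.00.
Lower fence = Q1 − 1.5·IQR = 32.90 − 42.00 = -9.10.
Upper fence = Q3 + 1.5·IQR = 60.90 + 42.00 = 102.90.
109.5 > 102.90 → outlier.
All remaining values lie within [-9.10, 102.90].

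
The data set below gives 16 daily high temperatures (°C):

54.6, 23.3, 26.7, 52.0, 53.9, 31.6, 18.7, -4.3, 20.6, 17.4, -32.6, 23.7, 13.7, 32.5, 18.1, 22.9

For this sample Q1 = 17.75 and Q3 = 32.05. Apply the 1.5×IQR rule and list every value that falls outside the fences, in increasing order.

IQR = Q3 − Q1 = 32.05 − 17.75 = 14.30.
Lower fence = Q1 − 1.5·IQR = 17.75 − 21.45 = -3.70.
Upper fence = Q3 + 1.5·IQR = 32.05 + 21.45 = 53.50.
-32.6 < -3.70 → outlier.
-4.3 < -3.70 → outlier.
53.9 > 53.50 → outlier.
54.6 > 53.50 → outlier.
All remaining values lie within [-3.70, 53.50].

-32.6, -4.3, 53.9, 54.6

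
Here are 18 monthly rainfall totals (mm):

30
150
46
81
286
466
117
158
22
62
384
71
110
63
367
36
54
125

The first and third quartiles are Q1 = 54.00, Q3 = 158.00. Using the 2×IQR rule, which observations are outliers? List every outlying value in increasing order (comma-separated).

367, 384, 466

IQR = Q3 − Q1 = 158.00 − 54.00 = 104.00.
Lower fence = Q1 − 2·IQR = 54.00 − 208.00 = -154.00.
Upper fence = Q3 + 2·IQR = 158.00 + 208.00 = 366.00.
367 > 366.00 → outlier.
384 > 366.00 → outlier.
466 > 366.00 → outlier.
All remaining values lie within [-154.00, 366.00].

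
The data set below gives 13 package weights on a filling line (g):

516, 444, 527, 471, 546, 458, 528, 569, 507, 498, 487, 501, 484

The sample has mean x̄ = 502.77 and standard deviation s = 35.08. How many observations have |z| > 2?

0

Cutoffs: x̄ ± 2s = [432.61, 572.93].
Every value lies within the cutoffs.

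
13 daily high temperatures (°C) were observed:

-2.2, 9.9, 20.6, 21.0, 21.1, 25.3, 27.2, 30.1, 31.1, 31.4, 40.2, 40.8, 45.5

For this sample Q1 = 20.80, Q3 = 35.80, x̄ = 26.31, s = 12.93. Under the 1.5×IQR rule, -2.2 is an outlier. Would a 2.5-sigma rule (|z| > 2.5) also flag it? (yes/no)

no

z = (-2.2 − 26.31) / 12.93 = -2.20.
|z| = 2.20 ≤ 2.5.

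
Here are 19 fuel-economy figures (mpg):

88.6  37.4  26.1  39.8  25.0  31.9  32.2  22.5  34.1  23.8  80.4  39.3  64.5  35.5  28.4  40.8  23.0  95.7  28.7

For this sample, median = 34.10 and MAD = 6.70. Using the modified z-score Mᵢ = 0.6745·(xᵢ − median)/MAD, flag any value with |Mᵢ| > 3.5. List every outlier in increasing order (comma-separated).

|Mᵢ| > 3.5 ⇔ |xᵢ − 34.10| > 3.5·6.70/0.6745 = 34.77.
So outliers lie outside [-0.67, 68.87].
80.4: M = 4.66 → outlier.
88.6: M = 5.49 → outlier.
95.7: M = 6.20 → outlier.

80.4, 88.6, 95.7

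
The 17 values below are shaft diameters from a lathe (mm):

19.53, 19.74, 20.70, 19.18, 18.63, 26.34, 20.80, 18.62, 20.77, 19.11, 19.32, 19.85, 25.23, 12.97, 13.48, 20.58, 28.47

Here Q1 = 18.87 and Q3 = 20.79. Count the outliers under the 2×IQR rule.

IQR = 1.92; fences at 18.87 − 3.84 = 15.03 and 20.79 + 3.84 = 24.63.
Outside the cutoffs: 12.97, 13.48, 25.23, 26.34, 28.47.

5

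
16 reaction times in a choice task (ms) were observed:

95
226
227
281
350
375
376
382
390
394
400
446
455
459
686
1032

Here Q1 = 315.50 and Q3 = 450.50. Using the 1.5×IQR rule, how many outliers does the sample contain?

3

IQR = 135.00; fences at 315.50 − 202.50 = 113.00 and 450.50 + 202.50 = 653.00.
Outside the cutoffs: 95, 686, 1032.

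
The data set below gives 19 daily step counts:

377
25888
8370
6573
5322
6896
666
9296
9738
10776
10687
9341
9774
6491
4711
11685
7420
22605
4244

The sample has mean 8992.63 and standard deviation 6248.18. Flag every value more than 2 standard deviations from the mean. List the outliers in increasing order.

Cutoffs at x̄ ± 2s: 8992.63 ± 2·6248.18 = [-3503.73, 21488.99].
22605: z = 2.18, |z| > 2 → outlier.
25888: z = 2.70, |z| > 2 → outlier.
Every other value lies within [-3503.73, 21488.99].

22605, 25888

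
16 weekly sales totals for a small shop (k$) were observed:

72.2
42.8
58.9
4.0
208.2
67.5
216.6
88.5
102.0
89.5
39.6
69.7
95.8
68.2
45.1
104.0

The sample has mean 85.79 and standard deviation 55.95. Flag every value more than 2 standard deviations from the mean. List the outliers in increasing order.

208.2, 216.6

Cutoffs at x̄ ± 2s: 85.79 ± 2·55.95 = [-26.11, 197.69].
208.2: z = 2.19, |z| > 2 → outlier.
216.6: z = 2.34, |z| > 2 → outlier.
Every other value lies within [-26.11, 197.69].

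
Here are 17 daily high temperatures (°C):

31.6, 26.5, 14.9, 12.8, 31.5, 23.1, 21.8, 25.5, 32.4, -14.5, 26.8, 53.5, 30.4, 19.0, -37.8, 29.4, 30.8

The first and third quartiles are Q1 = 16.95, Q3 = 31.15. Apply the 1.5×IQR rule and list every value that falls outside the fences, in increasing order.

IQR = Q3 − Q1 = 31.15 − 16.95 = 14.20.
Lower fence = Q1 − 1.5·IQR = 16.95 − 21.30 = -4.35.
Upper fence = Q3 + 1.5·IQR = 31.15 + 21.30 = 52.45.
-37.8 < -4.35 → outlier.
-14.5 < -4.35 → outlier.
53.5 > 52.45 → outlier.
All remaining values lie within [-4.35, 52.45].

-37.8, -14.5, 53.5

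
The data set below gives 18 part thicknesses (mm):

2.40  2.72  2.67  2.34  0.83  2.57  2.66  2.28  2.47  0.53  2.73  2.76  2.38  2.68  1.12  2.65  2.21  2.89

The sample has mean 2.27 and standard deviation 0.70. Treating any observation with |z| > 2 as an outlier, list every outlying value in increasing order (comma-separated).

Cutoffs at x̄ ± 2s: 2.27 ± 2·0.70 = [0.87, 3.67].
0.53: z = -2.49, |z| > 2 → outlier.
0.83: z = -2.06, |z| > 2 → outlier.
Every other value lies within [0.87, 3.67].

0.53, 0.83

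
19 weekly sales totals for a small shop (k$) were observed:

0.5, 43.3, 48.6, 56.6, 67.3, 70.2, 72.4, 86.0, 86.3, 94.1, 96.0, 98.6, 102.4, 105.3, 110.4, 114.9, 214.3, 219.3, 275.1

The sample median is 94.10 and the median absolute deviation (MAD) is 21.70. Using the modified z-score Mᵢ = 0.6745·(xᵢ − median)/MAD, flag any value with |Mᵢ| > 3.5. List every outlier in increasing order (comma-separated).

|Mᵢ| > 3.5 ⇔ |xᵢ − 94.10| > 3.5·21.70/0.6745 = 112.60.
So outliers lie outside [-18.50, 206.70].
214.3: M = 3.74 → outlier.
219.3: M = 3.89 → outlier.
275.1: M = 5.63 → outlier.

214.3, 219.3, 275.1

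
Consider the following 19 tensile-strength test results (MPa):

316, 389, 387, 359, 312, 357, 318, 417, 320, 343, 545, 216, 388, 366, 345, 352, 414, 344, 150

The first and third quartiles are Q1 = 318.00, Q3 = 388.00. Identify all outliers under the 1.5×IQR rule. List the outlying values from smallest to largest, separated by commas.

IQR = Q3 − Q1 = 388.00 − 318.00 = 70.00.
Lower fence = Q1 − 1.5·IQR = 318.00 − 105.00 = 213.00.
Upper fence = Q3 + 1.5·IQR = 388.00 + 105.00 = 493.00.
150 < 213.00 → outlier.
545 > 493.00 → outlier.
All remaining values lie within [213.00, 493.00].

150, 545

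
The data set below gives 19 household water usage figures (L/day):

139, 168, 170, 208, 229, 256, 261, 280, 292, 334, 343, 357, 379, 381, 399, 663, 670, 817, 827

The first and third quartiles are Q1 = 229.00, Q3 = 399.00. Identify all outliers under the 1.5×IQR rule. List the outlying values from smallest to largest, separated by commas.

IQR = Q3 − Q1 = 399.00 − 229.00 = 170.00.
Lower fence = Q1 − 1.5·IQR = 229.00 − 255.00 = -26.00.
Upper fence = Q3 + 1.5·IQR = 399.00 + 255.00 = 654.00.
663 > 654.00 → outlier.
670 > 654.00 → outlier.
817 > 654.00 → outlier.
827 > 654.00 → outlier.
All remaining values lie within [-26.00, 654.00].

663, 670, 817, 827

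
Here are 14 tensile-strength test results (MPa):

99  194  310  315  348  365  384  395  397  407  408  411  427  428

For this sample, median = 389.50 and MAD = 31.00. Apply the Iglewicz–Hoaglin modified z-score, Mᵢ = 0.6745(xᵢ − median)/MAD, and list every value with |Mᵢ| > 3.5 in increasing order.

|Mᵢ| > 3.5 ⇔ |xᵢ − 389.50| > 3.5·31.00/0.6745 = 160.86.
So outliers lie outside [228.64, 550.36].
99: M = -6.32 → outlier.
194: M = -4.25 → outlier.

99, 194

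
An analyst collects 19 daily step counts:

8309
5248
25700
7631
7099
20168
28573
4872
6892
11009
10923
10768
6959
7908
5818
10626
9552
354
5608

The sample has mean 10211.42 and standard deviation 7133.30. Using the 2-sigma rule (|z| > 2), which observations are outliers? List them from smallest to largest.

Cutoffs at x̄ ± 2s: 10211.42 ± 2·7133.30 = [-4055.18, 24478.02].
25700: z = 2.17, |z| > 2 → outlier.
28573: z = 2.57, |z| > 2 → outlier.
Every other value lies within [-4055.18, 24478.02].

25700, 28573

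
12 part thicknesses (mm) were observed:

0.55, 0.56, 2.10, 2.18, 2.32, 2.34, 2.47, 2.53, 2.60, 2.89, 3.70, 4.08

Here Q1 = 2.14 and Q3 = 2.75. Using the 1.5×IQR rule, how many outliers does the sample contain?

4

IQR = 0.61; fences at 2.14 − 0.915 = 1.225 and 2.75 + 0.915 = 3.665.
Outside the cutoffs: 0.55, 0.56, 3.70, 4.08.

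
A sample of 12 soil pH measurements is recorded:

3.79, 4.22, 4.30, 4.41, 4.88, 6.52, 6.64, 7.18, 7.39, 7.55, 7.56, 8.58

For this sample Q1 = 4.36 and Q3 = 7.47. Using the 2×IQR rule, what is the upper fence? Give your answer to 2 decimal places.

IQR = Q3 − Q1 = 7.47 − 4.36 = 3.11.
Lower fence = Q1 − 2·IQR = 4.36 − 6.22 = -1.86.
Upper fence = Q3 + 2·IQR = 7.47 + 6.22 = 13.69.

13.69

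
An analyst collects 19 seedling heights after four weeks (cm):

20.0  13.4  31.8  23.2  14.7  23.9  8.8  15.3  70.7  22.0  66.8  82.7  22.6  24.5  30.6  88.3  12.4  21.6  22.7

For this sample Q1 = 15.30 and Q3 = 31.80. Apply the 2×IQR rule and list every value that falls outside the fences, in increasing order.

IQR = Q3 − Q1 = 31.80 − 15.30 = 16.50.
Lower fence = Q1 − 2·IQR = 15.30 − 33.00 = -17.70.
Upper fence = Q3 + 2·IQR = 31.80 + 33.00 = 64.80.
66.8 > 64.80 → outlier.
70.7 > 64.80 → outlier.
82.7 > 64.80 → outlier.
88.3 > 64.80 → outlier.
All remaining values lie within [-17.70, 64.80].

66.8, 70.7, 82.7, 88.3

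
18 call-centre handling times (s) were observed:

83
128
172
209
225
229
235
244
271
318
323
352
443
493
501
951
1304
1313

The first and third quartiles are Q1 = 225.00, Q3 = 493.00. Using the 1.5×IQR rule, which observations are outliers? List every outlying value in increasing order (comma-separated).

IQR = Q3 − Q1 = 493.00 − 225.00 = 268.00.
Lower fence = Q1 − 1.5·IQR = 225.00 − 402.00 = -177.00.
Upper fence = Q3 + 1.5·IQR = 493.00 + 402.00 = 895.00.
951 > 895.00 → outlier.
1304 > 895.00 → outlier.
1313 > 895.00 → outlier.
All remaining values lie within [-177.00, 895.00].

951, 1304, 1313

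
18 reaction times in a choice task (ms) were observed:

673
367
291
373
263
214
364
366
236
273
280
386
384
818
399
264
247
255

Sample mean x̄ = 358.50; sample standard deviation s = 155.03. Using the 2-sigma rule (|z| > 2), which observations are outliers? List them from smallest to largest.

673, 818

Cutoffs at x̄ ± 2s: 358.50 ± 2·155.03 = [48.44, 668.56].
673: z = 2.03, |z| > 2 → outlier.
818: z = 2.96, |z| > 2 → outlier.
Every other value lies within [48.44, 668.56].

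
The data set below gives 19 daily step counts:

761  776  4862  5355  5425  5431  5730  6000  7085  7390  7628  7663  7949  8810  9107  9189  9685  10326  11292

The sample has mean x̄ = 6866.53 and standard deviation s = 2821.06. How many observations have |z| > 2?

2

Cutoffs: x̄ ± 2s = [1224.41, 12508.65].
Outside the cutoffs: 761, 776.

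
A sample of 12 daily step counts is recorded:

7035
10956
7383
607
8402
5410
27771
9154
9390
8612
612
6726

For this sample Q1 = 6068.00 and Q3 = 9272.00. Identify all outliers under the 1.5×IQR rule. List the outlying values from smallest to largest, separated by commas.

607, 612, 27771

IQR = Q3 − Q1 = 9272.00 − 6068.00 = 3204.00.
Lower fence = Q1 − 1.5·IQR = 6068.00 − 4806.00 = 1262.00.
Upper fence = Q3 + 1.5·IQR = 9272.00 + 4806.00 = 14078.00.
607 < 1262.00 → outlier.
612 < 1262.00 → outlier.
27771 > 14078.00 → outlier.
All remaining values lie within [1262.00, 14078.00].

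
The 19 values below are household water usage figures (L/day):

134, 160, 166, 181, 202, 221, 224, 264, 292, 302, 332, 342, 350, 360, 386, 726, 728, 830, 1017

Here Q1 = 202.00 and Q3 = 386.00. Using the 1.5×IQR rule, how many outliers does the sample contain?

IQR = 184.00; fences at 202.00 − 276.00 = -74.00 and 386.00 + 276.00 = 662.00.
Outside the cutoffs: 726, 728, 830, 1017.

4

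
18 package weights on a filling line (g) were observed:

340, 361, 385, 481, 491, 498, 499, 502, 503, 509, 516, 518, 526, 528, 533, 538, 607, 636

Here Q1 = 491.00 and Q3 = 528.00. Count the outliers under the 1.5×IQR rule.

IQR = 37.00; fences at 491.00 − 55.50 = 435.50 and 528.00 + 55.50 = 583.50.
Outside the cutoffs: 340, 361, 385, 607, 636.

5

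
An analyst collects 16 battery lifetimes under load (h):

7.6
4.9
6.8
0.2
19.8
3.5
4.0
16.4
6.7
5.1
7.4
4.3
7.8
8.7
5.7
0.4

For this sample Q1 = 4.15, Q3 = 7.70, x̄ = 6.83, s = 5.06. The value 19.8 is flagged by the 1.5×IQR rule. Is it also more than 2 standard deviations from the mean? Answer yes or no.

yes

z = (19.8 − 6.83) / 5.06 = 2.56.
|z| = 2.56 > 2.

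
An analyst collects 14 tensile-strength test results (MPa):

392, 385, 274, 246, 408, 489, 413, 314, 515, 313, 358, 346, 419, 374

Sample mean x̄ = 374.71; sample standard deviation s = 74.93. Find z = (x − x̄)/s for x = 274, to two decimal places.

-1.34

z = (274 − 374.71) / 74.93 = -1.34.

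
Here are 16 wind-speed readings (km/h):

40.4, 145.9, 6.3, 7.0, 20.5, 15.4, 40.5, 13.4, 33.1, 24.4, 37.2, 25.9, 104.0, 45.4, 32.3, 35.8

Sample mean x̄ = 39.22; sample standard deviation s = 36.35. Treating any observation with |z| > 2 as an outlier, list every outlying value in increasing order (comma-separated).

145.9

Cutoffs at x̄ ± 2s: 39.22 ± 2·36.35 = [-33.48, 111.92].
145.9: z = 2.93, |z| > 2 → outlier.
Every other value lies within [-33.48, 111.92].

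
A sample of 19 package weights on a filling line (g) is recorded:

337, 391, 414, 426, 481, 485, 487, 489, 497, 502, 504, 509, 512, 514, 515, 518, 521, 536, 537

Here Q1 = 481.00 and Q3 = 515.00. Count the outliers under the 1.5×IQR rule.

4

IQR = 34.00; fences at 481.00 − 51.00 = 430.00 and 515.00 + 51.00 = 566.00.
Outside the cutoffs: 337, 391, 414, 426.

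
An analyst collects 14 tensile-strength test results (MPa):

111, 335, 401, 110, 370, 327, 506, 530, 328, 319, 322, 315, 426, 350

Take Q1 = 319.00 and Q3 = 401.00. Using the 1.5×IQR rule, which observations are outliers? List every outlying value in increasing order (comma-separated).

IQR = Q3 − Q1 = 401.00 − 319.00 = 82.00.
Lower fence = Q1 − 1.5·IQR = 319.00 − 123.00 = 196.00.
Upper fence = Q3 + 1.5·IQR = 401.00 + 123.00 = 524.00.
110 < 196.00 → outlier.
111 < 196.00 → outlier.
530 > 524.00 → outlier.
All remaining values lie within [196.00, 524.00].

110, 111, 530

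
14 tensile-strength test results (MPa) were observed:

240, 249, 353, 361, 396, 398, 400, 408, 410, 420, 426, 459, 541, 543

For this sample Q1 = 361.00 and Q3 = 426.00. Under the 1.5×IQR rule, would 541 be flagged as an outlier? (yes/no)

yes

IQR = Q3 − Q1 = 426.00 − 361.00 = 65.00.
Lower fence = Q1 − 1.5·IQR = 361.00 − 97.50 = 263.50.
Upper fence = Q3 + 1.5·IQR = 426.00 + 97.50 = 523.50.
541 lies above the upper fence.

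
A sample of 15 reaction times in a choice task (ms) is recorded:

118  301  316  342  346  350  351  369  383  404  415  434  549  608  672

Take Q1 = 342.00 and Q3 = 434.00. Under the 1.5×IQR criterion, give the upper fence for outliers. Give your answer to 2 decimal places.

IQR = Q3 − Q1 = 434.00 − 342.00 = 92.00.
Lower fence = Q1 − 1.5·IQR = 342.00 − 138.00 = 204.00.
Upper fence = Q3 + 1.5·IQR = 434.00 + 138.00 = 572.00.

572.00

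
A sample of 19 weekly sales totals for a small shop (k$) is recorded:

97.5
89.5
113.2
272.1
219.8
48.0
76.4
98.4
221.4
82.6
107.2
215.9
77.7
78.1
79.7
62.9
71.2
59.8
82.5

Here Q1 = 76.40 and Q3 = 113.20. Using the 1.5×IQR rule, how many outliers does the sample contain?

4

IQR = 36.80; fences at 76.40 − 55.20 = 21.20 and 113.20 + 55.20 = 168.40.
Outside the cutoffs: 215.9, 219.8, 221.4, 272.1.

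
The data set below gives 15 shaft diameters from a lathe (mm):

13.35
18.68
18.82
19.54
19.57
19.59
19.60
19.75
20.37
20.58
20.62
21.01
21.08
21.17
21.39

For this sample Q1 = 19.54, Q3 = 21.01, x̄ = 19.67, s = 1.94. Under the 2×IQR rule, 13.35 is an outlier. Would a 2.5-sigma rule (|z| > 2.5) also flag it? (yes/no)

z = (13.35 − 19.67) / 1.94 = -3.26.
|z| = 3.26 > 2.5.

yes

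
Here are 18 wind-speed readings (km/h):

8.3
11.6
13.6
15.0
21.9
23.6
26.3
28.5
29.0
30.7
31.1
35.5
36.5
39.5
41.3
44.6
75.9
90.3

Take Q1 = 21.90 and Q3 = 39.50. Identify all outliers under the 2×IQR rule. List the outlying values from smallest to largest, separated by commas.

IQR = Q3 − Q1 = 39.50 − 21.90 = 17.60.
Lower fence = Q1 − 2·IQR = 21.90 − 35.20 = -13.30.
Upper fence = Q3 + 2·IQR = 39.50 + 35.20 = 74.70.
75.9 > 74.70 → outlier.
90.3 > 74.70 → outlier.
All remaining values lie within [-13.30, 74.70].

75.9, 90.3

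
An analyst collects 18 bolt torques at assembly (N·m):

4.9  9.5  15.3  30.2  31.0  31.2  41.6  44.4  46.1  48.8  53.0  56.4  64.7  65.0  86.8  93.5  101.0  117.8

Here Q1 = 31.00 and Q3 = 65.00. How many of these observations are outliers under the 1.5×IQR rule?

IQR = 34.00; fences at 31.00 − 51.00 = -20.00 and 65.00 + 51.00 = 116.00.
Outside the cutoffs: 117.8.

1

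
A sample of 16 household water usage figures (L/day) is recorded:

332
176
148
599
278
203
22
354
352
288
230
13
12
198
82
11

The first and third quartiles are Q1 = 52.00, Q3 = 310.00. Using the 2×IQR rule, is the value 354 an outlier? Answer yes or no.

no

IQR = Q3 − Q1 = 310.00 − 52.00 = 258.00.
Lower fence = Q1 − 2·IQR = 52.00 − 516.00 = -464.00.
Upper fence = Q3 + 2·IQR = 310.00 + 516.00 = 826.00.
354 lies within [-464.00, 826.00].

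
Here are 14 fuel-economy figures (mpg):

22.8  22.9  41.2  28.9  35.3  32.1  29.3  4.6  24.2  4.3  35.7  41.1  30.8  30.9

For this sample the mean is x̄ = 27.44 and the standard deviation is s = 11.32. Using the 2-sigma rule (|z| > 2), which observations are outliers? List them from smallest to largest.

4.3, 4.6

Cutoffs at x̄ ± 2s: 27.44 ± 2·11.32 = [4.80, 50.08].
4.3: z = -2.04, |z| > 2 → outlier.
4.6: z = -2.02, |z| > 2 → outlier.
Every other value lies within [4.80, 50.08].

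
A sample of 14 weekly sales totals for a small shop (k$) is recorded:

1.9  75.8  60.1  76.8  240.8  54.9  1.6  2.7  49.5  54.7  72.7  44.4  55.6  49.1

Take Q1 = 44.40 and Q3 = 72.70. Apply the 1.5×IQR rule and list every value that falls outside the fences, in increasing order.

1.6, 1.9, 240.8

IQR = Q3 − Q1 = 72.70 − 44.40 = 28.30.
Lower fence = Q1 − 1.5·IQR = 44.40 − 42.45 = 1.95.
Upper fence = Q3 + 1.5·IQR = 72.70 + 42.45 = 115.15.
1.6 < 1.95 → outlier.
1.9 < 1.95 → outlier.
240.8 > 115.15 → outlier.
All remaining values lie within [1.95, 115.15].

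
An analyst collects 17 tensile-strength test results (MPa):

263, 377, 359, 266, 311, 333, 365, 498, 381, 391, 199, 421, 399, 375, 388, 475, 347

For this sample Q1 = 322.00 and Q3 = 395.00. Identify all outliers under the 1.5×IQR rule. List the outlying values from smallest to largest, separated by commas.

199

IQR = Q3 − Q1 = 395.00 − 322.00 = 73.00.
Lower fence = Q1 − 1.5·IQR = 322.00 − 109.50 = 212.50.
Upper fence = Q3 + 1.5·IQR = 395.00 + 109.50 = 504.50.
199 < 212.50 → outlier.
All remaining values lie within [212.50, 504.50].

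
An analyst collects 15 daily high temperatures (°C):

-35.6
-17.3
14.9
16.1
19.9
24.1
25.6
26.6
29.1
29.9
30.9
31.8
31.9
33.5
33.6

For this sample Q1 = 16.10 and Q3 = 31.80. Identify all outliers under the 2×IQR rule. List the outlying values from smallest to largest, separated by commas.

-35.6, -17.3

IQR = Q3 − Q1 = 31.80 − 16.10 = 15.70.
Lower fence = Q1 − 2·IQR = 16.10 − 31.40 = -15.30.
Upper fence = Q3 + 2·IQR = 31.80 + 31.40 = 63.20.
-35.6 < -15.30 → outlier.
-17.3 < -15.30 → outlier.
All remaining values lie within [-15.30, 63.20].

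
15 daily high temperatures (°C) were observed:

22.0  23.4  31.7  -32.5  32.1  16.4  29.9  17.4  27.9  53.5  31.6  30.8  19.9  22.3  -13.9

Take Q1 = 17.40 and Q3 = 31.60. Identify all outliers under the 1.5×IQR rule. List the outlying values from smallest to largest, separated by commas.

IQR = Q3 − Q1 = 31.60 − 17.40 = 14.20.
Lower fence = Q1 − 1.5·IQR = 17.40 − 21.30 = -3.90.
Upper fence = Q3 + 1.5·IQR = 31.60 + 21.30 = 52.90.
-32.5 < -3.90 → outlier.
-13.9 < -3.90 → outlier.
53.5 > 52.90 → outlier.
All remaining values lie within [-3.90, 52.90].

-32.5, -13.9, 53.5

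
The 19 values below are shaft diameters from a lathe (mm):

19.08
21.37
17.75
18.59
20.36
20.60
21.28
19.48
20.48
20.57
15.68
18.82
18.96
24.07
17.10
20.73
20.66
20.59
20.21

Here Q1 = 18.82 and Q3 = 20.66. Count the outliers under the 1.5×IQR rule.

2

IQR = 1.84; fences at 18.82 − 2.76 = 16.06 and 20.66 + 2.76 = 23.42.
Outside the cutoffs: 15.68, 24.07.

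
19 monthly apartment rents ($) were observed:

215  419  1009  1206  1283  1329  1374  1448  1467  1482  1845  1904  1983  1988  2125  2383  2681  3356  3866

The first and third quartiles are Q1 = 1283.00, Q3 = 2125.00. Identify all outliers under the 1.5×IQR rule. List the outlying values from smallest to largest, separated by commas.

IQR = Q3 − Q1 = 2125.00 − 1283.00 = 842.00.
Lower fence = Q1 − 1.5·IQR = 1283.00 − 1263.00 = 20.00.
Upper fence = Q3 + 1.5·IQR = 2125.00 + 1263.00 = 3388.00.
3866 > 3388.00 → outlier.
All remaining values lie within [20.00, 3388.00].

3866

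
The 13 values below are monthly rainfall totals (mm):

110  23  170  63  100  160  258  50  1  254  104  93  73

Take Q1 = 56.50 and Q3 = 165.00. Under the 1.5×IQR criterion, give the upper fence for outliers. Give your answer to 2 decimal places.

IQR = Q3 − Q1 = 165.00 − 56.50 = 108.50.
Lower fence = Q1 − 1.5·IQR = 56.50 − 162.75 = -106.25.
Upper fence = Q3 + 1.5·IQR = 165.00 + 162.75 = 327.75.

327.75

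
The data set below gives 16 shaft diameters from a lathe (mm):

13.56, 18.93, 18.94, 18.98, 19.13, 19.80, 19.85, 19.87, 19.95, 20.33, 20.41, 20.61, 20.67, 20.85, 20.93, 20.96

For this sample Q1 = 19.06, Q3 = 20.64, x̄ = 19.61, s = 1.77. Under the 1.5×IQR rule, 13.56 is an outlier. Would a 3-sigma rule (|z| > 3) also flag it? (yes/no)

yes

z = (13.56 − 19.61) / 1.77 = -3.42.
|z| = 3.42 > 3.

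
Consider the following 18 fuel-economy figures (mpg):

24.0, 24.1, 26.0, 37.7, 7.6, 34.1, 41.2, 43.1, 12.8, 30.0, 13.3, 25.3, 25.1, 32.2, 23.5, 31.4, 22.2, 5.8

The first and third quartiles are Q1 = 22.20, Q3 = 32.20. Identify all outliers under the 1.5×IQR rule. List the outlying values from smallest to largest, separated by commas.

5.8

IQR = Q3 − Q1 = 32.20 − 22.20 = 10.00.
Lower fence = Q1 − 1.5·IQR = 22.20 − 15.00 = 7.20.
Upper fence = Q3 + 1.5·IQR = 32.20 + 15.00 = 47.20.
5.8 < 7.20 → outlier.
All remaining values lie within [7.20, 47.20].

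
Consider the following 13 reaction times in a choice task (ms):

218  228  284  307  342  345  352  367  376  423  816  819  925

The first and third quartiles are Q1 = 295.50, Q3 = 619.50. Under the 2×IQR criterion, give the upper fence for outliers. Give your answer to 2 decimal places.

1267.50

IQR = Q3 − Q1 = 619.50 − 295.50 = 324.00.
Lower fence = Q1 − 2·IQR = 295.50 − 648.00 = -352.50.
Upper fence = Q3 + 2·IQR = 619.50 + 648.00 = 1267.50.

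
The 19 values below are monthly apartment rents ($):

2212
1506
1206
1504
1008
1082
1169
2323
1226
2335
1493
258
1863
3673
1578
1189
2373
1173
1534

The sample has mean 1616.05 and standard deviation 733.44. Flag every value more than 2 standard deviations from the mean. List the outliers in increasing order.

3673

Cutoffs at x̄ ± 2s: 1616.05 ± 2·733.44 = [149.17, 3082.93].
3673: z = 2.80, |z| > 2 → outlier.
Every other value lies within [149.17, 3082.93].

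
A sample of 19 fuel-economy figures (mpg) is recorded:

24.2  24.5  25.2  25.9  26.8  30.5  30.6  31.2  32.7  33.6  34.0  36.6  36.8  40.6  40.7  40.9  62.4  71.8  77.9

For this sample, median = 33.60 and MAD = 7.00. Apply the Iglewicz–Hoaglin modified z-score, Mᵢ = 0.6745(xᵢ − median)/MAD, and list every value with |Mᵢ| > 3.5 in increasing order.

71.8, 77.9

|Mᵢ| > 3.5 ⇔ |xᵢ − 33.60| > 3.5·7.00/0.6745 = 36.32.
So outliers lie outside [-2.72, 69.92].
71.8: M = 3.68 → outlier.
77.9: M = 4.27 → outlier.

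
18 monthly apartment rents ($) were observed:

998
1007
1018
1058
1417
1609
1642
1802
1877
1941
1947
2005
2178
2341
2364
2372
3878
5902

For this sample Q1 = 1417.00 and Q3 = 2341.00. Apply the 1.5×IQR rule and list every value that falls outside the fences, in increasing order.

IQR = Q3 − Q1 = 2341.00 − 1417.00 = 924.00.
Lower fence = Q1 − 1.5·IQR = 1417.00 − 1386.00 = 31.00.
Upper fence = Q3 + 1.5·IQR = 2341.00 + 1386.00 = 3727.00.
3878 > 3727.00 → outlier.
5902 > 3727.00 → outlier.
All remaining values lie within [31.00, 3727.00].

3878, 5902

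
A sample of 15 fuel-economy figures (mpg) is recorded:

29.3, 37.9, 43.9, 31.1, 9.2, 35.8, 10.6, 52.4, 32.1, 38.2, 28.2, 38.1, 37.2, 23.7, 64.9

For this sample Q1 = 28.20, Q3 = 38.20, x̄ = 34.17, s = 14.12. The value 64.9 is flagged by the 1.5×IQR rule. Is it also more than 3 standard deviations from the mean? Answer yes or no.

no

z = (64.9 − 34.17) / 14.12 = 2.18.
|z| = 2.18 ≤ 3.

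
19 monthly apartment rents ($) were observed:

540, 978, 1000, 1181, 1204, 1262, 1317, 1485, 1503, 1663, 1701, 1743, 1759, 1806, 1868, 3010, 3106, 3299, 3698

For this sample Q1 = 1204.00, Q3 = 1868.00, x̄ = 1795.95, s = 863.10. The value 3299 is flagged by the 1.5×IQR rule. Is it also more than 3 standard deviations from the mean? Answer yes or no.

no

z = (3299 − 1795.95) / 863.10 = 1.74.
|z| = 1.74 ≤ 3.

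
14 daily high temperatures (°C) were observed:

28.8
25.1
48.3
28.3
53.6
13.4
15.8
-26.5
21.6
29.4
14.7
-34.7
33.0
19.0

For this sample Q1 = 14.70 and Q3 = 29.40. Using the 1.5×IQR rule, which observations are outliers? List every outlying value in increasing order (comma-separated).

IQR = Q3 − Q1 = 29.40 − 14.70 = 14.70.
Lower fence = Q1 − 1.5·IQR = 14.70 − 22.05 = -7.35.
Upper fence = Q3 + 1.5·IQR = 29.40 + 22.05 = 51.45.
-34.7 < -7.35 → outlier.
-26.5 < -7.35 → outlier.
53.6 > 51.45 → outlier.
All remaining values lie within [-7.35, 51.45].

-34.7, -26.5, 53.6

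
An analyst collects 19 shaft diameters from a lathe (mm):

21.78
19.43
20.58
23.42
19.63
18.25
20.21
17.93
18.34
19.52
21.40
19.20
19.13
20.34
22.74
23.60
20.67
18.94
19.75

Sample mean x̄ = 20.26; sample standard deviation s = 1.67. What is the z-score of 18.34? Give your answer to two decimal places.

z = (18.34 − 20.26) / 1.67 = -1.15.

-1.15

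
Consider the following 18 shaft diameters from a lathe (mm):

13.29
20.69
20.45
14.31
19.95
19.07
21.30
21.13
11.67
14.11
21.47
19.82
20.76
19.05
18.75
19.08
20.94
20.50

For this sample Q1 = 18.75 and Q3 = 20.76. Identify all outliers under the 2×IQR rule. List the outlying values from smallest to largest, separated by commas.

IQR = Q3 − Q1 = 20.76 − 18.75 = 2.01.
Lower fence = Q1 − 2·IQR = 18.75 − 4.02 = 14.73.
Upper fence = Q3 + 2·IQR = 20.76 + 4.02 = 24.78.
11.67 < 14.73 → outlier.
13.29 < 14.73 → outlier.
14.11 < 14.73 → outlier.
14.31 < 14.73 → outlier.
All remaining values lie within [14.73, 24.78].

11.67, 13.29, 14.11, 14.31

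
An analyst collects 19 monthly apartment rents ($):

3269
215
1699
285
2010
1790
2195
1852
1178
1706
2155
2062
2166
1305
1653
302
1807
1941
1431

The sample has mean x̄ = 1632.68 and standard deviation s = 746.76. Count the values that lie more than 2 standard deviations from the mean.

Cutoffs: x̄ ± 2s = [139.16, 3126.20].
Outside the cutoffs: 3269.

1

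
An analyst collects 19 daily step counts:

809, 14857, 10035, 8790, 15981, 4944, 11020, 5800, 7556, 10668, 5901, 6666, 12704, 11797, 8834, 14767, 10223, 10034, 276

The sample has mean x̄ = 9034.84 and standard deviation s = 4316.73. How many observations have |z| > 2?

Cutoffs: x̄ ± 2s = [401.38, 17668.30].
Outside the cutoffs: 276.

1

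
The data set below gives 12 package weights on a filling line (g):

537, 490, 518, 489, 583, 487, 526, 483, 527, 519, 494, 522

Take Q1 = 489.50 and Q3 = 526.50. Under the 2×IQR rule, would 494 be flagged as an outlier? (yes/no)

IQR = Q3 − Q1 = 526.50 − 489.50 = 37.00.
Lower fence = Q1 − 2·IQR = 489.50 − 74.00 = 415.50.
Upper fence = Q3 + 2·IQR = 526.50 + 74.00 = 600.50.
494 lies within [415.50, 600.50].

no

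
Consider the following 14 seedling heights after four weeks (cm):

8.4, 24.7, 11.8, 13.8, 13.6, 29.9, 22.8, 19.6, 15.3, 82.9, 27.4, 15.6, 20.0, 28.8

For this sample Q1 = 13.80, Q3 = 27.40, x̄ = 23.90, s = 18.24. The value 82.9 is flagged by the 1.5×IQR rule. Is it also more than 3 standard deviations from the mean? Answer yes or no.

yes

z = (82.9 − 23.90) / 18.24 = 3.23.
|z| = 3.23 > 3.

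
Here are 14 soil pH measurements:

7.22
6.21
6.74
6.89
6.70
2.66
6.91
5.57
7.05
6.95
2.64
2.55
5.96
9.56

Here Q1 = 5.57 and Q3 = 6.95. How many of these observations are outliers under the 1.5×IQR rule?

IQR = 1.38; fences at 5.57 − 2.07 = 3.50 and 6.95 + 2.07 = 9.02.
Outside the cutoffs: 2.55, 2.64, 2.66, 9.56.

4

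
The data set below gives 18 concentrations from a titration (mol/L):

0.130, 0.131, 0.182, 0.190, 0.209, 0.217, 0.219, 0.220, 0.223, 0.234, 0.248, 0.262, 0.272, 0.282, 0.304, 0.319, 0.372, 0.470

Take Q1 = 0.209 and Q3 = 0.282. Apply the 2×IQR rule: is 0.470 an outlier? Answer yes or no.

IQR = Q3 − Q1 = 0.282 − 0.209 = 0.073.
Lower fence = Q1 − 2·IQR = 0.209 − 0.146 = 0.063.
Upper fence = Q3 + 2·IQR = 0.282 + 0.146 = 0.428.
0.470 lies above the upper fence.

yes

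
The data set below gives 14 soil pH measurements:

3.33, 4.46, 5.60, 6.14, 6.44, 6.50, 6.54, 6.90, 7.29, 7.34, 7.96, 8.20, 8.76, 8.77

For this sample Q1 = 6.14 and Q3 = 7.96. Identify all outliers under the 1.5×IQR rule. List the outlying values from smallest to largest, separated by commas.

3.33

IQR = Q3 − Q1 = 7.96 − 6.14 = 1.82.
Lower fence = Q1 − 1.5·IQR = 6.14 − 2.73 = 3.41.
Upper fence = Q3 + 1.5·IQR = 7.96 + 2.73 = 10.69.
3.33 < 3.41 → outlier.
All remaining values lie within [3.41, 10.69].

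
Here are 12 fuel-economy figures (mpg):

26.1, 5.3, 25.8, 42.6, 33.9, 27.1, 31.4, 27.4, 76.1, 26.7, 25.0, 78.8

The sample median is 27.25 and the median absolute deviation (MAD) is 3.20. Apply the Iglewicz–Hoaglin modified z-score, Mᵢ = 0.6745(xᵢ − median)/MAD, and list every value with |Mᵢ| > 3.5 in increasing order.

|Mᵢ| > 3.5 ⇔ |xᵢ − 27.25| > 3.5·3.20/0.6745 = 16.60.
So outliers lie outside [10.65, 43.85].
5.3: M = -4.63 → outlier.
76.1: M = 10.30 → outlier.
78.8: M = 10.87 → outlier.

5.3, 76.1, 78.8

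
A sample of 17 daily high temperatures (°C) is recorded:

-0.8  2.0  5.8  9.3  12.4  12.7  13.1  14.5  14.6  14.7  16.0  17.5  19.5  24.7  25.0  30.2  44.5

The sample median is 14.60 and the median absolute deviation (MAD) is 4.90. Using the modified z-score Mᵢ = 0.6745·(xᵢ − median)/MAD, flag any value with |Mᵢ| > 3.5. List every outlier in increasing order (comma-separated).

|Mᵢ| > 3.5 ⇔ |xᵢ − 14.60| > 3.5·4.90/0.6745 = 25.43.
So outliers lie outside [-10.83, 40.03].
44.5: M = 4.12 → outlier.

44.5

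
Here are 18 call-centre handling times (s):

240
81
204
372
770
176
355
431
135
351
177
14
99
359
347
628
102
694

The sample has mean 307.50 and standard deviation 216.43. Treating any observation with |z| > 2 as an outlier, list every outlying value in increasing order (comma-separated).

770

Cutoffs at x̄ ± 2s: 307.50 ± 2·216.43 = [-125.36, 740.36].
770: z = 2.14, |z| > 2 → outlier.
Every other value lies within [-125.36, 740.36].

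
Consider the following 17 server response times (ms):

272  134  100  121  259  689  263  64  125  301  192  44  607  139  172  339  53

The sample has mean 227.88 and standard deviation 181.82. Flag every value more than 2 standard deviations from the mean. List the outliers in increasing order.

607, 689

Cutoffs at x̄ ± 2s: 227.88 ± 2·181.82 = [-135.76, 591.52].
607: z = 2.09, |z| > 2 → outlier.
689: z = 2.54, |z| > 2 → outlier.
Every other value lies within [-135.76, 591.52].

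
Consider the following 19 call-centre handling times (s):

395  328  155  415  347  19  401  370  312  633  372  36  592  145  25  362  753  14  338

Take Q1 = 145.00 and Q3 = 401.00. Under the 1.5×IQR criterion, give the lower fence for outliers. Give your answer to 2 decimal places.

-239.00

IQR = Q3 − Q1 = 401.00 − 145.00 = 256.00.
Lower fence = Q1 − 1.5·IQR = 145.00 − 384.00 = -239.00.
Upper fence = Q3 + 1.5·IQR = 401.00 + 384.00 = 785.00.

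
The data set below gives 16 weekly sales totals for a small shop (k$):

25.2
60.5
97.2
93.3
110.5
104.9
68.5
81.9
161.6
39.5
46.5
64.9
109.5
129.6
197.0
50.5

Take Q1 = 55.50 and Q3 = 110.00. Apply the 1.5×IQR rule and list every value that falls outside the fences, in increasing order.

197.0

IQR = Q3 − Q1 = 110.00 − 55.50 = 54.50.
Lower fence = Q1 − 1.5·IQR = 55.50 − 81.75 = -26.25.
Upper fence = Q3 + 1.5·IQR = 110.00 + 81.75 = 191.75.
197.0 > 191.75 → outlier.
All remaining values lie within [-26.25, 191.75].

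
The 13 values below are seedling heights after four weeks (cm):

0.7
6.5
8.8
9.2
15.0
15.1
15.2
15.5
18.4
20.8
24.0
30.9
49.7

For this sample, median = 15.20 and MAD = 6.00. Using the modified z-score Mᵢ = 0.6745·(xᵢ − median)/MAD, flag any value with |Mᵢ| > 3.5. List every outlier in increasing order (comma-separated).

|Mᵢ| > 3.5 ⇔ |xᵢ − 15.20| > 3.5·6.00/0.6745 = 31.13.
So outliers lie outside [-15.93, 46.33].
49.7: M = 3.88 → outlier.

49.7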